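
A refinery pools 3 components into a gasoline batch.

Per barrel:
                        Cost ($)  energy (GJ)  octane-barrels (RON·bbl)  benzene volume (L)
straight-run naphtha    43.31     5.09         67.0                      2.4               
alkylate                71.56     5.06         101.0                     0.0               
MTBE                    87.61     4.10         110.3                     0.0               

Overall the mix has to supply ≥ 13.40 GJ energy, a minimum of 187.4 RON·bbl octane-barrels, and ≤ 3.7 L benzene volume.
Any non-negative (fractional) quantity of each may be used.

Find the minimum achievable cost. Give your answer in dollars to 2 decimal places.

$145.30

This is a linear program. Let x1 = barrels of straight-run naphtha, x2 = barrels of alkylate, x3 = barrels of MTBE.
min 43.31x1 + 71.56x2 + 87.61x3 with:
  5.09x1 + 5.06x2 + 4.1x3 ≥ 13.4   (energy)
  67x1 + 101x2 + 110.3x3 ≥ 187.4   (octane-barrels)
  2.4x1 ≤ 3.7   (benzene volume)
  x1, x2, x3 ≥ 0.
At the optimum only straight-run naphtha, alkylate are positive (MTBE = 0). There the energy and benzene volume constraints are tight.
Optimal quantities: straight-run naphtha = 1.5417 barrels, alkylate = 1.0974 barrels.
Cost = 43.31·1.5417 + 71.56·1.0974 = 145.3010.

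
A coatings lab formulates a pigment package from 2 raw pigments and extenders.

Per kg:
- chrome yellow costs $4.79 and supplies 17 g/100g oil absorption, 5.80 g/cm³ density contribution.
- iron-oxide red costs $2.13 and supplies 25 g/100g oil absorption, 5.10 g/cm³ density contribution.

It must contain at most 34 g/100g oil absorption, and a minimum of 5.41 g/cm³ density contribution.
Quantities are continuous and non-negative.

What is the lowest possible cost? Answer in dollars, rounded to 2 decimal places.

$2.26

This is a linear program. Let x1 = kg of chrome yellow, x2 = kg of iron-oxide red.
Minimise 4.79x1 + 2.13x2 s.t.:
  17x1 + 25x2 ≤ 34   (oil absorption)
  5.8x1 + 5.1x2 ≥ 5.41   (density contribution)
  x1, x2 ≥ 0.
At the optimum only iron-oxide red is positive (chrome yellow = 0). The density contribution requirement is met with equality.
That vertex is x2 = 1.061.
Objective = 2.13·1.061 = 2.2599.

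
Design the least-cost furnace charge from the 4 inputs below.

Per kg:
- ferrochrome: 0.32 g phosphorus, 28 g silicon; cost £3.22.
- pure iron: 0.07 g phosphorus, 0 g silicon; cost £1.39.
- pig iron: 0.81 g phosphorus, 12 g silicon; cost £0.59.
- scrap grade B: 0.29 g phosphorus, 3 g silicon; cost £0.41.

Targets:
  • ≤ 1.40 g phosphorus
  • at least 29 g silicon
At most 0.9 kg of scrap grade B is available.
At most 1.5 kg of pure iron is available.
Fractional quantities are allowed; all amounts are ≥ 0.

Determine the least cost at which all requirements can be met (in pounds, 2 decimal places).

£2.08

Set it up as a linear program. Let x1 = kg of ferrochrome, x2 = kg of pure iron, x3 = kg of pig iron, x4 = kg of scrap grade B.
Minimise 3.22x1 + 1.39x2 + 0.59x3 + 0.41x4 s.t.:
  0.32x1 + 0.07x2 + 0.81x3 + 0.29x4 ≤ 1.4   (phosphorus)
  28x1 + 12x3 + 3x4 ≥ 29   (silicon)
  x4 ≤ 0.9
  x2 ≤ 1.5
  x1, x2, x3, x4 ≥ 0.
The cheapest feasible vertex uses only ferrochrome, pig iron; pure iron, scrap grade B are not used. Binding constraints: phosphorus and silicon.
Optimal quantities: ferrochrome = 0.3551 kg, pig iron = 1.588 kg.
Cost = 3.22·0.3551 + 0.59·1.588 = 2.0803.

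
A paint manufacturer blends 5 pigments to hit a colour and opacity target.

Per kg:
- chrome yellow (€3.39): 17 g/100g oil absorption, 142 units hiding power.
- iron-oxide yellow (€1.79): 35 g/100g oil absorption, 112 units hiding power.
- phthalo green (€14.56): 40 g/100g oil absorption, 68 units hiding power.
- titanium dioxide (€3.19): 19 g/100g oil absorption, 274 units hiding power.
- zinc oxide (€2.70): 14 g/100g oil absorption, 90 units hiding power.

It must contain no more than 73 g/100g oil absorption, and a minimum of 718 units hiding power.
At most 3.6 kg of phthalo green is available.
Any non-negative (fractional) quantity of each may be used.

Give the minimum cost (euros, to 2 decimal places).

Set it up as a linear program. Let x1 = kg of chrome yellow, x2 = kg of iron-oxide yellow, x3 = kg of phthalo green, x4 = kg of titanium dioxide, x5 = kg of zinc oxide.
Minimise 3.39x1 + 1.79x2 + 14.56x3 + 3.19x4 + 2.7x5 subject to:
  17x1 + 35x2 + 40x3 + 19x4 + 14x5 ≤ 73   (oil absorption)
  142x1 + 112x2 + 68x3 + 274x4 + 90x5 ≥ 718   (hiding power)
  x3 ≤ 3.6
  x1, x2, x3, x4, x5 ≥ 0.
The minimum-cost mix takes nothing from chrome yellow, iron-oxide yellow, phthalo green, zinc oxide — only titanium dioxide. Binding constraint: hiding power.
Optimal quantities: titanium dioxide = 2.62 kg.
Total cost: 3.19·2.62 = 8.3578.

€8.36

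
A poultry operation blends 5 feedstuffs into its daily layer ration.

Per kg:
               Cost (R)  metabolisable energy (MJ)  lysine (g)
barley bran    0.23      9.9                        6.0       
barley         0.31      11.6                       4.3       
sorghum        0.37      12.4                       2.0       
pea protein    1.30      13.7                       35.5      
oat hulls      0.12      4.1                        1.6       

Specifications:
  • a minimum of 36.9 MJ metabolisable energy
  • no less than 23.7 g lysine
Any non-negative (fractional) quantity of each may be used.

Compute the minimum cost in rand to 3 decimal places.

Treat it as an LP. Let x1 = kg of barley bran, x2 = kg of barley, x3 = kg of sorghum, x4 = kg of pea protein, x5 = kg of oat hulls.
min 0.23x1 + 0.31x2 + 0.37x3 + 1.3x4 + 0.12x5 s.t.:
  9.9x1 + 11.6x2 + 12.4x3 + 13.7x4 + 4.1x5 ≥ 36.9   (metabolisable energy)
  6x1 + 4.3x2 + 2x3 + 35.5x4 + 1.6x5 ≥ 23.7   (lysine)
  x1, x2, x3, x4, x5 ≥ 0.
The optimal basis is {barley bran, pea protein}; barley, sorghum, oat hulls drop out. Binding constraints: metabolisable energy and lysine.
Optimal quantities: barley bran = 3.6593 kg, pea protein = 0.049136 kg.
Total cost: 0.23·3.6593 + 1.3·0.049136 = 0.90552.

R0.906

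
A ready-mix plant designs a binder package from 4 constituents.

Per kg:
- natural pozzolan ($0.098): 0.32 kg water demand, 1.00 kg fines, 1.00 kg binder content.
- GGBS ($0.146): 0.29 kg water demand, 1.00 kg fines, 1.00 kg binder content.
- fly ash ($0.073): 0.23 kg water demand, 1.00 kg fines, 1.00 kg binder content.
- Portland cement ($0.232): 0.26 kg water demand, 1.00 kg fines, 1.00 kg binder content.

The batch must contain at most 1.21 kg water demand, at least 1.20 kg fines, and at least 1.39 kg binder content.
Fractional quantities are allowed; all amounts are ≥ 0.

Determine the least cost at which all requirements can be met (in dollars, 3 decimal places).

$0.101

Let x1 = kg of natural pozzolan, x2 = kg of GGBS, x3 = kg of fly ash, x4 = kg of Portland cement.
Minimise 0.098x1 + 0.146x2 + 0.073x3 + 0.232x4 s.t.:
  0.32x1 + 0.29x2 + 0.23x3 + 0.26x4 ≤ 1.21   (water demand)
  1x1 + 1x2 + 1x3 + 1x4 ≥ 1.2   (fines)
  1x1 + 1x2 + 1x3 + 1x4 ≥ 1.39   (binder content)
  x1, x2, x3, x4 ≥ 0.
The optimal basis is {fly ash}; natural pozzolan, GGBS, Portland cement drop out. There the binder content constraint is tight.
That vertex is x3 = 1.39.
Hence cost = 0.073·1.39 = $0.10147.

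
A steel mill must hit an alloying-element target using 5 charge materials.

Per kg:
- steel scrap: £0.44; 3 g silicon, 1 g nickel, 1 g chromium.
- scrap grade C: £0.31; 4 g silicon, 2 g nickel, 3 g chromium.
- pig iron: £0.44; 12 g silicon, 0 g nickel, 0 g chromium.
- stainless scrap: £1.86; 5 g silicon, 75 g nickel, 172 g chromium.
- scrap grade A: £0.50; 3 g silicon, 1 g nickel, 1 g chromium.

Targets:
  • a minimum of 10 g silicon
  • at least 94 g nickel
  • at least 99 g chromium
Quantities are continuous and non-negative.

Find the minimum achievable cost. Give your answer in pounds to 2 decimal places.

Treat it as an LP. Let x1 = kg of steel scrap, x2 = kg of scrap grade C, x3 = kg of pig iron, x4 = kg of stainless scrap, x5 = kg of scrap grade A.
Minimize 0.44x1 + 0.31x2 + 0.44x3 + 1.86x4 + 0.5x5 with:
  3x1 + 4x2 + 12x3 + 5x4 + 3x5 ≥ 10   (silicon)
  1x1 + 2x2 + 75x4 + 1x5 ≥ 94   (nickel)
  1x1 + 3x2 + 172x4 + 1x5 ≥ 99   (chromium)
  x1, x2, x3, x4, x5 ≥ 0.
At the optimum only pig iron, stainless scrap are positive (steel scrap, scrap grade C, scrap grade A = 0). The silicon and nickel requirements are met with equality.
So pig iron = 0.3111 kg, stainless scrap = 1.253 kg.
Objective = 0.44·0.3111 + 1.86·1.253 = 2.4675.

£2.47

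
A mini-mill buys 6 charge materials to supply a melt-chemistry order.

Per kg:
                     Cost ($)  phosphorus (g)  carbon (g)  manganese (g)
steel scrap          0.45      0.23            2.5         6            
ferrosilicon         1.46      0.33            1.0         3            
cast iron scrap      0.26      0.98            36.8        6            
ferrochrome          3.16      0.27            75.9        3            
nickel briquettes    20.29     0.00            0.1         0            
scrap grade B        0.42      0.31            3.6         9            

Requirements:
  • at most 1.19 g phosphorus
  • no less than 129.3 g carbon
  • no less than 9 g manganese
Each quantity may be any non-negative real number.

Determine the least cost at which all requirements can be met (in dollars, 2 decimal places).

$4.29

Set it up as a linear program. Let x1 = kg of steel scrap, x2 = kg of ferrosilicon, x3 = kg of cast iron scrap, x4 = kg of ferrochrome, x5 = kg of nickel briquettes, x6 = kg of scrap grade B.
Minimise 0.45x1 + 1.46x2 + 0.26x3 + 3.16x4 + 20.29x5 + 0.42x6 s.t.:
  0.23x1 + 0.33x2 + 0.98x3 + 0.27x4 + 0.31x6 ≤ 1.19   (phosphorus)
  2.5x1 + 1x2 + 36.8x3 + 75.9x4 + 0.1x5 + 3.6x6 ≥ 129.3   (carbon)
  6x1 + 3x2 + 6x3 + 3x4 + 9x6 ≥ 9   (manganese)
  x1, x2, x3, x4, x5, x6 ≥ 0.
At the optimum only cast iron scrap, ferrochrome are positive (steel scrap, ferrosilicon, nickel briquettes, scrap grade B = 0). The phosphorus and carbon requirements are met with equality.
Solving gives x3 = 0.8598, x4 = 1.287.
Hence cost = 0.26·0.8598 + 3.16·1.287 = $4.2905.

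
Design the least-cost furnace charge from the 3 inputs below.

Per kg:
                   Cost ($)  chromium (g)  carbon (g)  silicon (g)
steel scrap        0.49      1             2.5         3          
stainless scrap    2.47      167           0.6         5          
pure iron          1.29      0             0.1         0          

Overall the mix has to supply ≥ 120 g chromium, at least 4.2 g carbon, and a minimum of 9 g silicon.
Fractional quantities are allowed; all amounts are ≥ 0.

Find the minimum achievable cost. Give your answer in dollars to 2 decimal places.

$2.64

Treat it as an LP. Let x1 = kg of steel scrap, x2 = kg of stainless scrap, x3 = kg of pure iron.
Minimize 0.49x1 + 2.47x2 + 1.29x3 subject to:
  1x1 + 167x2 ≥ 120   (chromium)
  2.5x1 + 0.6x2 + 0.1x3 ≥ 4.2   (carbon)
  3x1 + 5x2 ≥ 9   (silicon)
  x1, x2, x3 ≥ 0.
The optimal basis is {steel scrap, stainless scrap}; pure iron drops out. Binding constraints: chromium and silicon.
That vertex is x1 = 1.821, x2 = 0.7077.
Cost = 0.49·1.821 + 2.47·0.7077 = 2.6403.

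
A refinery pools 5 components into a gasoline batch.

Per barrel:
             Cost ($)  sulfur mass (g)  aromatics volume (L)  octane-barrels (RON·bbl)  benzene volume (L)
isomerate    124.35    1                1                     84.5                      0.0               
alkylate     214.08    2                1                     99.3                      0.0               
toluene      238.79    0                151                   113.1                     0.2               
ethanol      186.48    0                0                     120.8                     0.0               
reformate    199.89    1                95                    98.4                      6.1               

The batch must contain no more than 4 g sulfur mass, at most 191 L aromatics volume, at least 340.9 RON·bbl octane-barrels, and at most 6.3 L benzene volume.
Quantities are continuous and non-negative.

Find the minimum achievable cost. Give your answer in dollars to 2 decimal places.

Set it up as a linear program. Let x1 = barrels of isomerate, x2 = barrels of alkylate, x3 = barrels of toluene, x4 = barrels of ethanol, x5 = barrels of reformate.
Minimize 124.35x1 + 214.08x2 + 238.79x3 + 186.48x4 + 199.89x5 subject to:
  1x1 + 2x2 + 1x5 ≤ 4   (sulfur mass)
  1x1 + 1x2 + 151x3 + 95x5 ≤ 191   (aromatics volume)
  84.5x1 + 99.3x2 + 113.1x3 + 120.8x4 + 98.4x5 ≥ 340.9   (octane-barrels)
  0.2x3 + 6.1x5 ≤ 6.3   (benzene volume)
  x1, x2, x3, x4, x5 ≥ 0.
The minimum-cost mix takes nothing from alkylate, toluene, reformate — only isomerate, ethanol. The sulfur mass and octane-barrels requirements are met with equality.
That vertex is x1 = 4, x4 = 0.02401.
Total cost: 124.35·4 + 186.48·0.02401 = 501.8774.

$501.88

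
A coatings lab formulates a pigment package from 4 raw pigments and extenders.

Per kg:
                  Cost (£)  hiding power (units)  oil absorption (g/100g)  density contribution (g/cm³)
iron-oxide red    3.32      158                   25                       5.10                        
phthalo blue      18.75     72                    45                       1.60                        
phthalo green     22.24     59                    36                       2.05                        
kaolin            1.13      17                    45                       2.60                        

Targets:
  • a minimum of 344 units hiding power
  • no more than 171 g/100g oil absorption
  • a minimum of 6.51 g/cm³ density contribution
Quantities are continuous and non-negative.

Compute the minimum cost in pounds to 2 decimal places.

£7.23

Let x1 = kg of iron-oxide red, x2 = kg of phthalo blue, x3 = kg of phthalo green, x4 = kg of kaolin.
min 3.32x1 + 18.75x2 + 22.24x3 + 1.13x4 with:
  158x1 + 72x2 + 59x3 + 17x4 ≥ 344   (hiding power)
  25x1 + 45x2 + 36x3 + 45x4 ≤ 171   (oil absorption)
  5.1x1 + 1.6x2 + 2.05x3 + 2.6x4 ≥ 6.51   (density contribution)
  x1, x2, x3, x4 ≥ 0.
At the optimum only iron-oxide red is positive (phthalo blue, phthalo green, kaolin = 0). Binding constraint: hiding power.
Solving gives x1 = 2.177.
Cost = 3.32·2.177 = 7.2276.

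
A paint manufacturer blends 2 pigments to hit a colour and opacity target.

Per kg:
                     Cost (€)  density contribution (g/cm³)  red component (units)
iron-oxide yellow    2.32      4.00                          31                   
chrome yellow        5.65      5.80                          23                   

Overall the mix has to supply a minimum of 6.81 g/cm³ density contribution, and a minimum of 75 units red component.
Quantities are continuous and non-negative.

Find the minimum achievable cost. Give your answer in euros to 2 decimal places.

€5.61

Treat it as an LP. Let x1 = kg of iron-oxide yellow, x2 = kg of chrome yellow.
Minimize 2.32x1 + 5.65x2 with:
  4x1 + 5.8x2 ≥ 6.81   (density contribution)
  31x1 + 23x2 ≥ 75   (red component)
  x1, x2 ≥ 0.
The cheapest feasible vertex uses only iron-oxide yellow; chrome yellow is not used. Binding constraint: red component.
Solving gives x1 = 2.419.
Total cost: 2.32·2.419 = 5.6121.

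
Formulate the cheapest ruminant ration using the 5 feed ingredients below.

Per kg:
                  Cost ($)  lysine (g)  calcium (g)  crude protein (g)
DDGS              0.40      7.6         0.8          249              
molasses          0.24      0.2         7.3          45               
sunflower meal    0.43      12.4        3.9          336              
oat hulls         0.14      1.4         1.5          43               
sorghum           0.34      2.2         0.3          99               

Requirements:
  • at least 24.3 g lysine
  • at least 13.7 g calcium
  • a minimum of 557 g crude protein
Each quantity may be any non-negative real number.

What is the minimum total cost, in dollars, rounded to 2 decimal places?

$1.04

Let x1 = kg of DDGS, x2 = kg of molasses, x3 = kg of sunflower meal, x4 = kg of oat hulls, x5 = kg of sorghum.
Minimize 0.4x1 + 0.24x2 + 0.43x3 + 0.14x4 + 0.34x5 s.t.:
  7.6x1 + 0.2x2 + 12.4x3 + 1.4x4 + 2.2x5 ≥ 24.3   (lysine)
  0.8x1 + 7.3x2 + 3.9x3 + 1.5x4 + 0.3x5 ≥ 13.7   (calcium)
  249x1 + 45x2 + 336x3 + 43x4 + 99x5 ≥ 557   (crude protein)
  x1, x2, x3, x4, x5 ≥ 0.
At the optimum only molasses, sunflower meal are positive (DDGS, oat hulls, sorghum = 0). Binding constraints: lysine and calcium.
Solving gives x2 = 0.837, x3 = 1.946.
Objective = 0.24·0.837 + 0.43·1.946 = 1.0377.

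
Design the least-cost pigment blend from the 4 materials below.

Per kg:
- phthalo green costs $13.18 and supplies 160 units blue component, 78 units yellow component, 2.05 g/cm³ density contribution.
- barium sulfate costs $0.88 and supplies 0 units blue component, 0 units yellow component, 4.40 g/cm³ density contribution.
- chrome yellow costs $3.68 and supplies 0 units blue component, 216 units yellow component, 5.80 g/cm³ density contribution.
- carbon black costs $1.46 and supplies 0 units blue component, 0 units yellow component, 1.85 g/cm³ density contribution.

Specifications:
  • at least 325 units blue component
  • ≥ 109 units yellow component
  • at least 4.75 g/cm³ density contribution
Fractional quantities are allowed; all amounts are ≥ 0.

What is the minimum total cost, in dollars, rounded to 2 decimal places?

$26.89

This is a linear program. Let x1 = kg of phthalo green, x2 = kg of barium sulfate, x3 = kg of chrome yellow, x4 = kg of carbon black.
Minimise 13.18x1 + 0.88x2 + 3.68x3 + 1.46x4 with:
  160x1 ≥ 325   (blue component)
  78x1 + 216x3 ≥ 109   (yellow component)
  2.05x1 + 4.4x2 + 5.8x3 + 1.85x4 ≥ 4.75   (density contribution)
  x1, x2, x3, x4 ≥ 0.
The minimum-cost mix takes nothing from chrome yellow, carbon black — only phthalo green, barium sulfate. Binding constraints: blue component and density contribution.
Solving gives x1 = 2.031, x2 = 0.1332.
Cost = 13.18·2.031 + 0.88·0.1332 = 26.8858.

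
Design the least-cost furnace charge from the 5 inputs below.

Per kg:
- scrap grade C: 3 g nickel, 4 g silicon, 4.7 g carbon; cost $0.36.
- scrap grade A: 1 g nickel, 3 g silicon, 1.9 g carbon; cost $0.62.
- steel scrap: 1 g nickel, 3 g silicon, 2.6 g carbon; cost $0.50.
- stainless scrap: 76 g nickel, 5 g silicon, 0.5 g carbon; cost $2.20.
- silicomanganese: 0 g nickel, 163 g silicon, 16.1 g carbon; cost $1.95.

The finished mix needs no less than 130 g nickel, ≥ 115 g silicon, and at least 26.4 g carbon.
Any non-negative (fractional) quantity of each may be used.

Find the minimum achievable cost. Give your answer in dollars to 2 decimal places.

$5.83

Let x1 = kg of scrap grade C, x2 = kg of scrap grade A, x3 = kg of steel scrap, x4 = kg of stainless scrap, x5 = kg of silicomanganese.
Minimise 0.36x1 + 0.62x2 + 0.5x3 + 2.2x4 + 1.95x5 subject to:
  3x1 + 1x2 + 1x3 + 76x4 ≥ 130   (nickel)
  4x1 + 3x2 + 3x3 + 5x4 + 163x5 ≥ 115   (silicon)
  4.7x1 + 1.9x2 + 2.6x3 + 0.5x4 + 16.1x5 ≥ 26.4   (carbon)
  x1, x2, x3, x4, x5 ≥ 0.
The optimal basis is {scrap grade C, stainless scrap, silicomanganese}; scrap grade A, steel scrap drop out. Binding constraints: nickel, silicon, carbon.
So scrap grade C = 3.492 kg, stainless scrap = 1.573 kg, silicomanganese = 0.5716 kg.
Objective = 0.36·3.492 + 2.2·1.573 + 1.95·0.5716 = 5.8323.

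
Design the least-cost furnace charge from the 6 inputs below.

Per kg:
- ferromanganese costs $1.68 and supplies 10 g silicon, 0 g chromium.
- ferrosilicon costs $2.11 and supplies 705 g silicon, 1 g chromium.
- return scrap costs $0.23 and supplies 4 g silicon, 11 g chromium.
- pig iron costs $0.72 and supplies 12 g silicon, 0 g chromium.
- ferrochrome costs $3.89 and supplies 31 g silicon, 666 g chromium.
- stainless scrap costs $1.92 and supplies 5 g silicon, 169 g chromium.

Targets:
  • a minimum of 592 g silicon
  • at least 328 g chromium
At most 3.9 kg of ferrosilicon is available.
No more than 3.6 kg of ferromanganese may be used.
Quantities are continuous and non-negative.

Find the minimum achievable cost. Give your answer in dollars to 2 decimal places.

$3.64

Treat it as an LP. Let x1 = kg of ferromanganese, x2 = kg of ferrosilicon, x3 = kg of return scrap, x4 = kg of pig iron, x5 = kg of ferrochrome, x6 = kg of stainless scrap.
min 1.68x1 + 2.11x2 + 0.23x3 + 0.72x4 + 3.89x5 + 1.92x6 s.t.:
  10x1 + 705x2 + 4x3 + 12x4 + 31x5 + 5x6 ≥ 592   (silicon)
  1x2 + 11x3 + 666x5 + 169x6 ≥ 328   (chromium)
  x2 ≤ 3.9
  x1 ≤ 3.6
  x1, x2, x3, x4, x5, x6 ≥ 0.
At the optimum only ferrosilicon, ferrochrome are positive (ferromanganese, return scrap, pig iron, stainless scrap = 0). The silicon and chromium requirements are met with equality.
So ferrosilicon = 0.8181 kg, ferrochrome = 0.4913 kg.
Total cost: 2.11·0.8181 + 3.89·0.4913 = 3.6373.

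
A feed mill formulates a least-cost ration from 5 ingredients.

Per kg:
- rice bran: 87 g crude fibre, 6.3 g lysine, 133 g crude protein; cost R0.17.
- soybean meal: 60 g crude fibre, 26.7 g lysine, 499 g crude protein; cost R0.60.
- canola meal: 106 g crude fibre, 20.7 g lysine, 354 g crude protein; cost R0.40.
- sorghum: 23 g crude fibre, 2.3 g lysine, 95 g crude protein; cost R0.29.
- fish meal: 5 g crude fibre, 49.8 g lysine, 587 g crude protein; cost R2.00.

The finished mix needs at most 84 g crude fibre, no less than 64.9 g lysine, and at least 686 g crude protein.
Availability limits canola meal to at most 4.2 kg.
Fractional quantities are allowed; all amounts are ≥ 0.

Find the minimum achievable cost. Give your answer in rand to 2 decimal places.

R1.97

This is a linear program. Let x1 = kg of rice bran, x2 = kg of soybean meal, x3 = kg of canola meal, x4 = kg of sorghum, x5 = kg of fish meal.
min 0.17x1 + 0.6x2 + 0.4x3 + 0.29x4 + 2x5 subject to:
  87x1 + 60x2 + 106x3 + 23x4 + 5x5 ≤ 84   (crude fibre)
  6.3x1 + 26.7x2 + 20.7x3 + 2.3x4 + 49.8x5 ≥ 64.9   (lysine)
  133x1 + 499x2 + 354x3 + 95x4 + 587x5 ≥ 686   (crude protein)
  x3 ≤ 4.2
  x1, x2, x3, x4, x5 ≥ 0.
The minimum-cost mix takes nothing from rice bran, canola meal, sorghum — only soybean meal, fish meal. Binding constraints: crude fibre and lysine.
So soybean meal = 1.352 kg, fish meal = 0.5785 kg.
Hence cost = 0.6·1.352 + 2·0.5785 = R1.9682.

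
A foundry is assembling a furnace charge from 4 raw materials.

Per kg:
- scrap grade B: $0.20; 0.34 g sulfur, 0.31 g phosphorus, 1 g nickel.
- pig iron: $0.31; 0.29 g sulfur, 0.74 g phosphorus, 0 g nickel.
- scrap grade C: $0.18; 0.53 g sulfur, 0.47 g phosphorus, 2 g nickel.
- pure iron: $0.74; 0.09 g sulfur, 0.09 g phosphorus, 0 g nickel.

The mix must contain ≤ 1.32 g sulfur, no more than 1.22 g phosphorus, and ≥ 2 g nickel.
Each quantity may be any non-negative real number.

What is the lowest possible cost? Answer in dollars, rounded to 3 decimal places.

$0.180

Let x1 = kg of scrap grade B, x2 = kg of pig iron, x3 = kg of scrap grade C, x4 = kg of pure iron.
Minimise 0.2x1 + 0.31x2 + 0.18x3 + 0.74x4 with:
  0.34x1 + 0.29x2 + 0.53x3 + 0.09x4 ≤ 1.32   (sulfur)
  0.31x1 + 0.74x2 + 0.47x3 + 0.09x4 ≤ 1.22   (phosphorus)
  1x1 + 2x3 ≥ 2   (nickel)
  x1, x2, x3, x4 ≥ 0.
At the optimum only scrap grade C is positive (scrap grade B, pig iron, pure iron = 0). Binding constraint: nickel.
Solving gives x3 = 1.
Objective = 0.18·1 = 0.18000.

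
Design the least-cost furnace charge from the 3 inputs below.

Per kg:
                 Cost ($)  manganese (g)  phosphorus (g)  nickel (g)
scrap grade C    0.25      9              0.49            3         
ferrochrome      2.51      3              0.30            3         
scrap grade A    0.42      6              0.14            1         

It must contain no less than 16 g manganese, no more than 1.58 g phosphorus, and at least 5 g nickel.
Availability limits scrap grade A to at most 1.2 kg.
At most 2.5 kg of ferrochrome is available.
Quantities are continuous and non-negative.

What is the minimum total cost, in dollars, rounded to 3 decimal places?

$0.444

Let x1 = kg of scrap grade C, x2 = kg of ferrochrome, x3 = kg of scrap grade A.
Minimize 0.25x1 + 2.51x2 + 0.42x3 with:
  9x1 + 3x2 + 6x3 ≥ 16   (manganese)
  0.49x1 + 0.3x2 + 0.14x3 ≤ 1.58   (phosphorus)
  3x1 + 3x2 + 1x3 ≥ 5   (nickel)
  x3 ≤ 1.2
  x2 ≤ 2.5
  x1, x2, x3 ≥ 0.
At the optimum only scrap grade C is positive (ferrochrome, scrap grade A = 0). Binding constraint: manganese.
Optimal quantities: scrap grade C = 1.7778 kg.
Total cost: 0.25·1.7778 = 0.44445.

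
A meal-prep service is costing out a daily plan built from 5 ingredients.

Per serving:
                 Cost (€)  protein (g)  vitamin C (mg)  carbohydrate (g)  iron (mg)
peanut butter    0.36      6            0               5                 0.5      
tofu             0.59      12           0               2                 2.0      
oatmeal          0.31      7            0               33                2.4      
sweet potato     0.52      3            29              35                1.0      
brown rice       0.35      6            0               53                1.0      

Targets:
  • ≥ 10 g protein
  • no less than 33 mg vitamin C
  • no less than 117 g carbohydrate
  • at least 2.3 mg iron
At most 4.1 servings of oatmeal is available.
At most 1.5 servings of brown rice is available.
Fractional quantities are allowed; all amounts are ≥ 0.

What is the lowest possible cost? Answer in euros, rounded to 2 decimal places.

€1.10

Treat it as an LP. Let x1 = servings of peanut butter, x2 = servings of tofu, x3 = servings of oatmeal, x4 = servings of sweet potato, x5 = servings of brown rice.
Minimise 0.36x1 + 0.59x2 + 0.31x3 + 0.52x4 + 0.35x5 s.t.:
  6x1 + 12x2 + 7x3 + 3x4 + 6x5 ≥ 10   (protein)
  29x4 ≥ 33   (vitamin C)
  5x1 + 2x2 + 33x3 + 35x4 + 53x5 ≥ 117   (carbohydrate)
  0.5x1 + 2x2 + 2.4x3 + 1x4 + 1x5 ≥ 2.3   (iron)
  x3 ≤ 4.1
  x5 ≤ 1.5
  x1, x2, x3, x4, x5 ≥ 0.
The minimum-cost mix takes nothing from peanut butter, tofu, oatmeal — only sweet potato, brown rice. There the vitamin C and carbohydrate constraints are tight.
Solving gives x4 = 1.138, x5 = 1.456.
Objective = 0.52·1.138 + 0.35·1.456 = 1.1014.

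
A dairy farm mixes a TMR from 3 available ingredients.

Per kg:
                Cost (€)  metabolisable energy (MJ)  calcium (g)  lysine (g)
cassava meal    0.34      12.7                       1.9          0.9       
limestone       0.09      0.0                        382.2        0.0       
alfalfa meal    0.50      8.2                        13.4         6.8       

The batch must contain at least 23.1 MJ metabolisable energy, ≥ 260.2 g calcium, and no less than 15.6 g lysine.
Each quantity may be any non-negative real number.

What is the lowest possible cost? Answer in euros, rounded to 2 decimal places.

Let x1 = kg of cassava meal, x2 = kg of limestone, x3 = kg of alfalfa meal.
Minimise 0.34x1 + 0.09x2 + 0.5x3 subject to:
  12.7x1 + 8.2x3 ≥ 23.1   (metabolisable energy)
  1.9x1 + 382.2x2 + 13.4x3 ≥ 260.2   (calcium)
  0.9x1 + 6.8x3 ≥ 15.6   (lysine)
  x1, x2, x3 ≥ 0.
The optimal mix uses every input. The metabolisable energy, calcium, lysine requirements are met with equality.
That vertex is x1 = 0.3692, x2 = 0.6002, x3 = 2.245.
Objective = 0.34·0.3692 + 0.09·0.6002 + 0.5·2.245 = 1.3020.

€1.30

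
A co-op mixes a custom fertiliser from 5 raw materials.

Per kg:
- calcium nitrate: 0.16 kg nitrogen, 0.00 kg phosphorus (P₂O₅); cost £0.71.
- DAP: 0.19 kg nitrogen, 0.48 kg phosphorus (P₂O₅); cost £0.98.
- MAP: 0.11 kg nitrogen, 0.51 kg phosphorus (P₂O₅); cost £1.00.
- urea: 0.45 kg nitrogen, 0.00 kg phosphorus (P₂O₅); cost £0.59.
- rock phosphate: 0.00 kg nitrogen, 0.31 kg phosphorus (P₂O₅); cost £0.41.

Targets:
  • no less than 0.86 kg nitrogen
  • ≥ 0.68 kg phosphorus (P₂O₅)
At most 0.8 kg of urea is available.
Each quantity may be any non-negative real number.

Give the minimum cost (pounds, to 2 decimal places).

£2.88

This is a linear program. Let x1 = kg of calcium nitrate, x2 = kg of DAP, x3 = kg of MAP, x4 = kg of urea, x5 = kg of rock phosphate.
Minimise 0.71x1 + 0.98x2 + 1x3 + 0.59x4 + 0.41x5 with:
  0.16x1 + 0.19x2 + 0.11x3 + 0.45x4 ≥ 0.86   (nitrogen)
  0.48x2 + 0.51x3 + 0.31x5 ≥ 0.68   (phosphorus (P₂O₅))
  x4 ≤ 0.8
  x1, x2, x3, x4, x5 ≥ 0.
The optimal basis is {calcium nitrate, DAP, urea}; MAP, rock phosphate drop out. There the nitrogen, phosphorus (P₂O₅), the urea cap constraints are tight.
That vertex is x1 = 1.4427, x2 = 1.4167, x4 = 0.8.
Hence cost = 0.71·1.4427 + 0.98·1.4167 + 0.59·0.8 = £2.8847.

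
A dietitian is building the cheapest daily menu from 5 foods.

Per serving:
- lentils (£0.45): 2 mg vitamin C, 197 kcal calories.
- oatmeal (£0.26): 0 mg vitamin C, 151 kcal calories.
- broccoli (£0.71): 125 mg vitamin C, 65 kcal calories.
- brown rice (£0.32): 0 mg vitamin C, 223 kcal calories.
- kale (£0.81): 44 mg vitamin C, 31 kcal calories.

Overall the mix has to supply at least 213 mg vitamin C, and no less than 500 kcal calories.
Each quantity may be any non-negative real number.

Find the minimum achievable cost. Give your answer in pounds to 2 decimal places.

Set it up as a linear program. Let x1 = servings of lentils, x2 = servings of oatmeal, x3 = servings of broccoli, x4 = servings of brown rice, x5 = servings of kale.
Minimize 0.45x1 + 0.26x2 + 0.71x3 + 0.32x4 + 0.81x5 subject to:
  2x1 + 125x3 + 44x5 ≥ 213   (vitamin C)
  197x1 + 151x2 + 65x3 + 223x4 + 31x5 ≥ 500   (calories)
  x1, x2, x3, x4, x5 ≥ 0.
The optimal basis is {broccoli, brown rice}; lentils, oatmeal, kale drop out. The vitamin C and calories requirements are met with equality.
Optimal quantities: broccoli = 1.704 servings, brown rice = 1.745 servings.
Cost = 0.71·1.704 + 0.32·1.745 = 1.7682.

£1.77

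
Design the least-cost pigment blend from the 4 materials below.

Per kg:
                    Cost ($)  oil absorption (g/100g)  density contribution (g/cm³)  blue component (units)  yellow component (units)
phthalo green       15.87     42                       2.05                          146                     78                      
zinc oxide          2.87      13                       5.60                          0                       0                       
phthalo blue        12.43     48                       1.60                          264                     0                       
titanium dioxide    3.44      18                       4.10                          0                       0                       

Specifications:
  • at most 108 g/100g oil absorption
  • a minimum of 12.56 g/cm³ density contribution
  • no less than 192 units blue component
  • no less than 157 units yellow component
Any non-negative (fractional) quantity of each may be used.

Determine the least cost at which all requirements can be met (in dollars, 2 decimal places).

$36.27

Let x1 = kg of phthalo green, x2 = kg of zinc oxide, x3 = kg of phthalo blue, x4 = kg of titanium dioxide.
Minimise 15.87x1 + 2.87x2 + 12.43x3 + 3.44x4 s.t.:
  42x1 + 13x2 + 48x3 + 18x4 ≤ 108   (oil absorption)
  2.05x1 + 5.6x2 + 1.6x3 + 4.1x4 ≥ 12.56   (density contribution)
  146x1 + 264x3 ≥ 192   (blue component)
  78x1 ≥ 157   (yellow component)
  x1, x2, x3, x4 ≥ 0.
At the optimum only phthalo green, zinc oxide are positive (phthalo blue, titanium dioxide = 0). There the density contribution and yellow component constraints are tight.
So phthalo green = 2.013 kg, zinc oxide = 1.506 kg.
Objective = 15.87·2.013 + 2.87·1.506 = 36.2685.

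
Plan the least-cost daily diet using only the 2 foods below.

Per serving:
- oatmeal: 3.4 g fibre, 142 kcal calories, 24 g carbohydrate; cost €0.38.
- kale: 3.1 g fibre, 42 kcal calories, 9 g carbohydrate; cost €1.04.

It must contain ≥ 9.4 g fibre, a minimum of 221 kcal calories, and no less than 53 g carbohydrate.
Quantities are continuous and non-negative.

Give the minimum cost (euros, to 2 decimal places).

€1.05

Set it up as a linear program. Let x1 = servings of oatmeal, x2 = servings of kale.
Minimize 0.38x1 + 1.04x2 with:
  3.4x1 + 3.1x2 ≥ 9.4   (fibre)
  142x1 + 42x2 ≥ 221   (calories)
  24x1 + 9x2 ≥ 53   (carbohydrate)
  x1, x2 ≥ 0.
At the optimum only oatmeal is positive (kale = 0). The fibre requirement is met with equality.
So oatmeal = 2.765 servings.
Hence cost = 0.38·2.765 = €1.0507.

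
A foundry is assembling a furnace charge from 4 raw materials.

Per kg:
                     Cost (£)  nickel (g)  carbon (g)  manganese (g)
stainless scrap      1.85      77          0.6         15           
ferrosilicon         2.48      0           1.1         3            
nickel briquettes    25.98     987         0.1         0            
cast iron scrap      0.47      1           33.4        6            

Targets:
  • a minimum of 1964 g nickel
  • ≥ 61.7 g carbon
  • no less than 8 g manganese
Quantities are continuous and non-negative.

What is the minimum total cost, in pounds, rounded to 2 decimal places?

Let x1 = kg of stainless scrap, x2 = kg of ferrosilicon, x3 = kg of nickel briquettes, x4 = kg of cast iron scrap.
Minimize 1.85x1 + 2.48x2 + 25.98x3 + 0.47x4 subject to:
  77x1 + 987x3 + 1x4 ≥ 1964   (nickel)
  0.6x1 + 1.1x2 + 0.1x3 + 33.4x4 ≥ 61.7   (carbon)
  15x1 + 3x2 + 6x4 ≥ 8   (manganese)
  x1, x2, x3, x4 ≥ 0.
The optimal basis is {stainless scrap, cast iron scrap}; ferrosilicon, nickel briquettes drop out. The nickel and carbon requirements are met with equality.
So stainless scrap = 25.49 kg, cast iron scrap = 1.389 kg.
Hence cost = 1.85·25.49 + 0.47·1.389 = £47.8093.

£47.81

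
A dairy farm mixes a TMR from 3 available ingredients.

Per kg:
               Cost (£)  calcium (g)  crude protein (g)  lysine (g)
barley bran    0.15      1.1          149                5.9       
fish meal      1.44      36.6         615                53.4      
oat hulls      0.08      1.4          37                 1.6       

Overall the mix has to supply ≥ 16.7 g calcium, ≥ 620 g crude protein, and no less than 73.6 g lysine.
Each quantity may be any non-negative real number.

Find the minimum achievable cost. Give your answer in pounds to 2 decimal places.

Set it up as a linear program. Let x1 = kg of barley bran, x2 = kg of fish meal, x3 = kg of oat hulls.
Minimise 0.15x1 + 1.44x2 + 0.08x3 s.t.:
  1.1x1 + 36.6x2 + 1.4x3 ≥ 16.7   (calcium)
  149x1 + 615x2 + 37x3 ≥ 620   (crude protein)
  5.9x1 + 53.4x2 + 1.6x3 ≥ 73.6   (lysine)
  x1, x2, x3 ≥ 0.
The optimal basis is {barley bran, fish meal}; oat hulls drops out. There the calcium and lysine constraints are tight.
Optimal quantities: barley bran = 11.46 kg, fish meal = 0.1118 kg.
Hence cost = 0.15·11.46 + 1.44·0.1118 = £1.8800.

£1.88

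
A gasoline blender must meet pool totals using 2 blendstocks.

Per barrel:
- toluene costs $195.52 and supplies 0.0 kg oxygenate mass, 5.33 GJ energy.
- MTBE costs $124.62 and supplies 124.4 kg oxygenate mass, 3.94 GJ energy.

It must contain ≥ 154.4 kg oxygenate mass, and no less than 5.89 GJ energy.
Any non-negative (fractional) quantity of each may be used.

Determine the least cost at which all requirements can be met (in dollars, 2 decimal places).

$186.30

This is a linear program. Let x1 = barrels of toluene, x2 = barrels of MTBE.
Minimize 195.52x1 + 124.62x2 subject to:
  124.4x2 ≥ 154.4   (oxygenate mass)
  5.33x1 + 3.94x2 ≥ 5.89   (energy)
  x1, x2 ≥ 0.
The minimum-cost mix takes nothing from toluene — only MTBE. The energy requirement is met with equality.
That vertex is x2 = 1.49492.
Cost = 124.62·1.49492 = 186.2969.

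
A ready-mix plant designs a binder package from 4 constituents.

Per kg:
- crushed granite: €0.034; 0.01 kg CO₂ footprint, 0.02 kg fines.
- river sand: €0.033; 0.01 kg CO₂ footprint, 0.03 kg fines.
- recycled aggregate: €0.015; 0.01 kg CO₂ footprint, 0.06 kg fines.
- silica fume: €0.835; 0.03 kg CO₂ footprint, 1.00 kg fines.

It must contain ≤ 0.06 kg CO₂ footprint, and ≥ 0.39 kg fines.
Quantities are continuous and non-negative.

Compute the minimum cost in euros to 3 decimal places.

Let x1 = kg of crushed granite, x2 = kg of river sand, x3 = kg of recycled aggregate, x4 = kg of silica fume.
Minimise 0.034x1 + 0.033x2 + 0.015x3 + 0.835x4 subject to:
  0.01x1 + 0.01x2 + 0.01x3 + 0.03x4 ≤ 0.06   (CO₂ footprint)
  0.02x1 + 0.03x2 + 0.06x3 + 1x4 ≥ 0.39   (fines)
  x1, x2, x3, x4 ≥ 0.
The cheapest feasible vertex uses only recycled aggregate, silica fume; crushed granite, river sand are not used. Binding constraints: CO₂ footprint and fines.
Solving gives x3 = 5.89, x4 = 0.03659.
Hence cost = 0.015·5.89 + 0.835·0.03659 = €0.11890.

€0.119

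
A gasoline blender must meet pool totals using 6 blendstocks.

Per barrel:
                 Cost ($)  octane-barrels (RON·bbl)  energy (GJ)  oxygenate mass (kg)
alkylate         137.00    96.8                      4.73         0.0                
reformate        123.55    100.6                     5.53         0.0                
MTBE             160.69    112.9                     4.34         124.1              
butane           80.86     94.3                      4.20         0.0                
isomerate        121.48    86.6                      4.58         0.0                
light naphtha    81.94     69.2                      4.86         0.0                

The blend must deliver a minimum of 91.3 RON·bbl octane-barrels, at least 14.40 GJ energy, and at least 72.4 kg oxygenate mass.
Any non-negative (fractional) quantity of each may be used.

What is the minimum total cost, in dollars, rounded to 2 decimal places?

$293.84

Treat it as an LP. Let x1 = barrels of alkylate, x2 = barrels of reformate, x3 = barrels of MTBE, x4 = barrels of butane, x5 = barrels of isomerate, x6 = barrels of light naphtha.
min 137x1 + 123.55x2 + 160.69x3 + 80.86x4 + 121.48x5 + 81.94x6 s.t.:
  96.8x1 + 100.6x2 + 112.9x3 + 94.3x4 + 86.6x5 + 69.2x6 ≥ 91.3   (octane-barrels)
  4.73x1 + 5.53x2 + 4.34x3 + 4.2x4 + 4.58x5 + 4.86x6 ≥ 14.4   (energy)
  124.1x3 ≥ 72.4   (oxygenate mass)
  x1, x2, x3, x4, x5, x6 ≥ 0.
The minimum-cost mix takes nothing from alkylate, reformate, butane, isomerate — only MTBE, light naphtha. Binding constraints: energy and oxygenate mass.
So MTBE = 0.5834 barrels, light naphtha = 2.442 barrels.
Cost = 160.69·0.5834 + 81.94·2.442 = 293.8440.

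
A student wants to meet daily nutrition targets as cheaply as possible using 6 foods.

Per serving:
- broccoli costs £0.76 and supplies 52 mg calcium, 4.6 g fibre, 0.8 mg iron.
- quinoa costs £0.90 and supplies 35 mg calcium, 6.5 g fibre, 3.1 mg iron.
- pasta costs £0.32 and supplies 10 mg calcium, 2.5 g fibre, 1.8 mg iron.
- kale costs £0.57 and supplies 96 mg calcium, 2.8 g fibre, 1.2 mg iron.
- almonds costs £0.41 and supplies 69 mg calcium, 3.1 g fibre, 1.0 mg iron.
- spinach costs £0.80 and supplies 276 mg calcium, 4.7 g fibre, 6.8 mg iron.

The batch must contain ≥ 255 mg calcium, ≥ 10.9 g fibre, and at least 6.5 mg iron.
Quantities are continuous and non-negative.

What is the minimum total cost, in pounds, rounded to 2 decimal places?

£1.49

Let x1 = servings of broccoli, x2 = servings of quinoa, x3 = servings of pasta, x4 = servings of kale, x5 = servings of almonds, x6 = servings of spinach.
Minimize 0.76x1 + 0.9x2 + 0.32x3 + 0.57x4 + 0.41x5 + 0.8x6 s.t.:
  52x1 + 35x2 + 10x3 + 96x4 + 69x5 + 276x6 ≥ 255   (calcium)
  4.6x1 + 6.5x2 + 2.5x3 + 2.8x4 + 3.1x5 + 4.7x6 ≥ 10.9   (fibre)
  0.8x1 + 3.1x2 + 1.8x3 + 1.2x4 + 1x5 + 6.8x6 ≥ 6.5   (iron)
  x1, x2, x3, x4, x5, x6 ≥ 0.
The minimum-cost mix takes nothing from broccoli, quinoa, kale — only pasta, almonds, spinach. The calcium, fibre, iron requirements are met with equality.
That vertex is x3 = 1.084, x5 = 2.095, x6 = 0.3609.
Hence cost = 0.32·1.084 + 0.41·2.095 + 0.8·0.3609 = £1.4946.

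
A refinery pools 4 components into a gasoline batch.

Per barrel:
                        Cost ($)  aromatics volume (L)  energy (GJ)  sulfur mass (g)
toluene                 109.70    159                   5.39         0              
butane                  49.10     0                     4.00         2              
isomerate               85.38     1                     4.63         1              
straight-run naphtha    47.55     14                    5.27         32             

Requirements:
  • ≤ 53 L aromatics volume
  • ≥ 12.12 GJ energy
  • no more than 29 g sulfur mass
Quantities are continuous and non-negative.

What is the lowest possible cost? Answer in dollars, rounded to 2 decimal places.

$135.38

Let x1 = barrels of toluene, x2 = barrels of butane, x3 = barrels of isomerate, x4 = barrels of straight-run naphtha.
Minimize 109.7x1 + 49.1x2 + 85.38x3 + 47.55x4 s.t.:
  159x1 + 1x3 + 14x4 ≤ 53   (aromatics volume)
  5.39x1 + 4x2 + 4.63x3 + 5.27x4 ≥ 12.12   (energy)
  2x2 + 1x3 + 32x4 ≤ 29   (sulfur mass)
  x1, x2, x3, x4 ≥ 0.
At the optimum only butane, straight-run naphtha are positive (toluene, isomerate = 0). The energy and sulfur mass requirements are met with equality.
That vertex is x2 = 2.00077, x4 = 0.781202.
Cost = 49.1·2.00077 + 47.55·0.781202 = 135.3840.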